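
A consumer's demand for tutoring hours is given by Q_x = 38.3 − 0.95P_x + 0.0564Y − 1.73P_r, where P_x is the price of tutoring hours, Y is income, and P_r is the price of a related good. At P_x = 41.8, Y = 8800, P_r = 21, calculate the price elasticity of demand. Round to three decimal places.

-0.087

Q_x = 38.3 − 0.95(41.8) + 0.0564(8800) − 1.73(21) = 38.3 − 39.71 + 496.32 − 36.33 = 458.58.
∂Q_x/∂P_x = −0.95, so E_p = (−0.95)·(41.8/458.58) ≈ -0.087.
|E_p| < 1: demand is inelastic.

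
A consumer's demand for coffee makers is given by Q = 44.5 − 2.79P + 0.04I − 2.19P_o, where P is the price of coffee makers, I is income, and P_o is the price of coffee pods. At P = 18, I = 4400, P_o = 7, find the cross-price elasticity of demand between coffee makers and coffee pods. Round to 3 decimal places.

Evaluating quantity at (P, I, P_o) gives Q = 44.5 − 2.79(18) + 0.04(4400) − 2.19(7) = 44.5 − 50.22 + 176 − 15.33 = 154.95.
∂Q/∂P_o = −2.19, so E_xy = -2.19·(7/154.95) ≈ -0.099.
E_xy < 0: the goods are complements.

-0.099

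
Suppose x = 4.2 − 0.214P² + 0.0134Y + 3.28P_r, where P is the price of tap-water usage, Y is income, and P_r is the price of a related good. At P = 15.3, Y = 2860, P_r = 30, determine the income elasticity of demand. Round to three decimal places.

0.422

First evaluate x: 4.2 − 0.214(15.3)² + 0.0134(2860) + 3.28(30) = 4.2 − 50.0953 + 38.324 + 98.4 = 90.8287.
∂x/∂Y = +0.0134, so E_I = 0.0134·(2860/90.8287) ≈ 0.422.
E_I ∈ (0,1): normal good (necessity).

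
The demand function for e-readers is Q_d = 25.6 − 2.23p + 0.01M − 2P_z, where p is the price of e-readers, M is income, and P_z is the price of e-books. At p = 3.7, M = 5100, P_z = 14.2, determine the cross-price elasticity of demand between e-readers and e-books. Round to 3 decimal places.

Substituting, Q_d = 25.6 − 2.23(3.7) + 0.01(5100) − 2(14.2) = 25.6 − 8.251 + 51 − 28.4 = 39.949.
∂Q_d/∂P_z = −2, so E_xy = -2·(14.2/39.949) ≈ -0.711.
E_xy < 0: the goods are complements.

-0.711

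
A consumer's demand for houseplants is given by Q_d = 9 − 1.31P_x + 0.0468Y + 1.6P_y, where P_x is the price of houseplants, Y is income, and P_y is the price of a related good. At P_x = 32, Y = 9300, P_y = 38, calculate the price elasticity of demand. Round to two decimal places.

-0.09

Q_d = 9 − 1.31(32) + 0.0468(9300) + 1.6(38) = 9 − 41.92 + 435.24 + 60.8 = 463.12.
∂Q_d/∂P_x = −1.31, so E_p = (−1.31)·(32/463.12) ≈ -0.09.
|E_p| < 1: demand is inelastic.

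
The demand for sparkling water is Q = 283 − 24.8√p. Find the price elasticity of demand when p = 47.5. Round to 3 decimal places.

-0.763

At p = 47.5, Q = 112.0778.
dQ/dp = −24.8/(2√p) = −24.8/(2·6.892).
Point elasticity E = (dQ/dp)·(p/Q) = -1.7992 × 47.5/112.0778 ≈ -0.763.
|E| < 1, so demand is inelastic at this price.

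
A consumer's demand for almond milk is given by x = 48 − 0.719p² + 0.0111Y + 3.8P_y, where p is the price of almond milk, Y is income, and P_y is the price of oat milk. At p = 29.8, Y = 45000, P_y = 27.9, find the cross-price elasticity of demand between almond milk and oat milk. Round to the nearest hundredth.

7.06

Substituting, x = 48 − 0.719(29.8)² + 0.0111(45000) + 3.8(27.9) = 48 − 638.5008 + 499.5 + 106.02 = 15.0192.
∂x/∂P_y = +3.8, so E_xy = 3.8·(27.9/15.0192) ≈ 7.06.
E_xy > 0: the goods are substitutes.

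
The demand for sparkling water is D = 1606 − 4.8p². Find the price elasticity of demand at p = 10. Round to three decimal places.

At p = 10, D = 1126.
dD/dp = −2·4.8·p = −96.
Point elasticity E = (dD/dp)·(p/D) = -96 × 10/1126 ≈ -0.853.
|E| < 1, so demand is inelastic at this price.

-0.853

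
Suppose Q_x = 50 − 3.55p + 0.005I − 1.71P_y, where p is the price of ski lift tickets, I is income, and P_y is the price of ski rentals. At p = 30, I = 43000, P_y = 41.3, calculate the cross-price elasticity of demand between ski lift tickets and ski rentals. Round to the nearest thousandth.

-0.804

Evaluating quantity at (p, I, P_y) gives Q_x = 50 − 3.55(30) + 0.005(43000) − 1.71(41.3) = 50 − 106.5 + 215 − 70.623 = 87.877.
∂Q_x/∂P_y = −1.71, so E_xy = -1.71·(41.3/87.877) ≈ -0.804.
E_xy < 0: the goods are complements.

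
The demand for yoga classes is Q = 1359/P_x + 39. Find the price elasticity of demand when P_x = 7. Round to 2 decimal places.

At P_x = 7, Q = 233.1429.
dQ/dP_x = −1359/P_x² = −27.7347.
Point elasticity E = (dQ/dP_x)·(P_x/Q) = -27.7347 × 7/233.1429 ≈ -0.83.
|E| < 1, so demand is inelastic at this price.

-0.83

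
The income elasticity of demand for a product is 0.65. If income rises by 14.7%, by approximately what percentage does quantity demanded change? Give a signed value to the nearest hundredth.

%ΔQ ≈ E × %ΔI = (0.65) × (14.7%) ≈ 9.56%.

9.56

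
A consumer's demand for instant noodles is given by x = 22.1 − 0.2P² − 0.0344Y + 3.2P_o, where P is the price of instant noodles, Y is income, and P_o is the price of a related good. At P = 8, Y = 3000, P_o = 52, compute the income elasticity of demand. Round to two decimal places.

Evaluating quantity at (P, Y, P_o) gives x = 22.1 − 0.2(8)² − 0.0344(3000) + 3.2(52) = 22.1 − 12.8 − 103.2 + 166.4 = 72.5.
∂x/∂Y = −0.0344, so E_I = -0.0344·(3000/72.5) ≈ -1.42.
E_I < 0: inferior good.

-1.42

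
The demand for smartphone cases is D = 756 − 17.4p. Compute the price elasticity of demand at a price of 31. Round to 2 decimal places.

At p = 31, D = 216.6.
dD/dp = −17.4.
Point elasticity E = (dD/dp)·(p/D) = -17.4 × 31/216.6 ≈ -2.49.
|E| > 1, so demand is elastic at this price.

-2.49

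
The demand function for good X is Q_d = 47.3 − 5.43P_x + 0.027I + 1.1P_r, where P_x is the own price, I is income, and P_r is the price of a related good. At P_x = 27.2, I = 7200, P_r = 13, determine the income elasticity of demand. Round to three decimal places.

Substituting, Q_d = 47.3 − 5.43(27.2) + 0.027(7200) + 1.1(13) = 47.3 − 147.696 + 194.4 + 14.3 = 108.304.
∂Q_d/∂I = +0.027, so E_I = 0.027·(7200/108.304) ≈ 1.795.
E_I > 1: normal good (luxury).

1.795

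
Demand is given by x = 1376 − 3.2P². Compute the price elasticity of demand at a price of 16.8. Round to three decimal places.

-3.820

At P = 16.8, x = 472.832.
dx/dP = −2·3.2·P = −107.52.
Point elasticity E = (dx/dP)·(P/x) = -107.52 × 16.8/472.832 ≈ -3.820.
|E| > 1, so demand is elastic at this price.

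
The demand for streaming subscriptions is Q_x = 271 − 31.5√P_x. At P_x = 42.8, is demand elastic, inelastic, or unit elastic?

elastic

At P_x = 42.8, Q_x = 64.9216.
dQ_x/dP_x = −31.5/(2√P_x) = −31.5/(2·6.5422).
Point elasticity E = (dQ_x/dP_x)·(P_x/Q_x) = -2.4075 × 42.8/64.9216 ≈ -1.587.
|E| ≈ 1.587 > 1, so demand is elastic.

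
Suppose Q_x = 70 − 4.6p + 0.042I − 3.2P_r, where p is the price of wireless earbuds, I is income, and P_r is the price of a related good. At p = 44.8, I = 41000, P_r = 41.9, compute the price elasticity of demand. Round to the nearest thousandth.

Q_x = 70 − 4.6(44.8) + 0.042(41000) − 3.2(41.9) = 70 − 206.08 + 1722 − 134.08 = 1451.84.
∂Q_x/∂p = −4.6, so E_p = (−4.6)·(44.8/1451.84) ≈ -0.142.
|E_p| < 1: demand is inelastic.

-0.142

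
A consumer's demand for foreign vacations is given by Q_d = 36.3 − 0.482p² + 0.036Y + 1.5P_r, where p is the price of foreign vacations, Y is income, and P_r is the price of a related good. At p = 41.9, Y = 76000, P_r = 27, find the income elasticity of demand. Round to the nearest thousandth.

1.391

At the given point, Q_d = 36.3 − 0.482(41.9)² + 0.036(76000) + 1.5(27) = 36.3 − 846.204 + 2736 + 40.5 = 1966.596.
∂Q_d/∂Y = +0.036, so E_I = 0.036·(76000/1966.596) ≈ 1.391.
E_I > 1: normal good (luxury).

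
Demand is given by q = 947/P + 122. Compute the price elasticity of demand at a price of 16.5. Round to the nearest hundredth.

-0.32

At P = 16.5, q = 179.3939.
dq/dP = −947/P² = −3.4784.
Point elasticity E = (dq/dP)·(P/q) = -3.4784 × 16.5/179.3939 ≈ -0.32.
|E| < 1, so demand is inelastic at this price.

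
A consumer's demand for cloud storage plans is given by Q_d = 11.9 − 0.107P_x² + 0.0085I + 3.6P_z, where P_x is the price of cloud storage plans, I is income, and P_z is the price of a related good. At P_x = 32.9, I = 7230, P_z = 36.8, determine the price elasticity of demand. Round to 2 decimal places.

-2.57

First evaluate Q_d: 11.9 − 0.107(32.9)² + 0.0085(7230) + 3.6(36.8) = 11.9 − 115.8179 + 61.455 + 132.48 = 90.0171.
∂Q_d/∂P_x = −2·0.107·P_x = -7.0406, so E_p = -7.0406·(32.9/90.0171) ≈ -2.57.
|E_p| > 1: demand is elastic.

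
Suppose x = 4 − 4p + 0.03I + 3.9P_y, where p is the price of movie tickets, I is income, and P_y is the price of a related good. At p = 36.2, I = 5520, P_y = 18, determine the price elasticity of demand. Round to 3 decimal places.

x = 4 − 4(36.2) + 0.03(5520) + 3.9(18) = 4 − 144.8 + 165.6 + 70.2 = 95.
∂x/∂p = −4, so E_p = (−4)·(36.2/95) ≈ -1.524.
|E_p| > 1: demand is elastic.

-1.524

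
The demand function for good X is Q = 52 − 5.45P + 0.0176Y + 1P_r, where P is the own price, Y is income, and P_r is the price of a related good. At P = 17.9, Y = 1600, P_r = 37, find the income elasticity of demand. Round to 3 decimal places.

1.436

First evaluate Q: 52 − 5.45(17.9) + 0.0176(1600) + 1(37) = 52 − 97.555 + 28.16 + 37 = 19.605.
∂Q/∂Y = +0.0176, so E_I = 0.0176·(1600/19.605) ≈ 1.436.
E_I > 1: normal good (luxury).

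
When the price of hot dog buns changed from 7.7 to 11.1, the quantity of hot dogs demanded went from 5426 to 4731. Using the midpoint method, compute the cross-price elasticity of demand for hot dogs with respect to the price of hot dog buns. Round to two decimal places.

-0.38

%ΔQ_x = (4731 − 5426)/[(5426+4731)/2] = -695/5078.5 ≈ -0.1369.
%ΔP_y = (11.1 − 7.7)/[(7.7+11.1)/2] ≈ 0.3617.
E_xy = -0.1369/0.3617 ≈ -0.38.
E_xy < 0, so hot dogs and hot dog buns are complements.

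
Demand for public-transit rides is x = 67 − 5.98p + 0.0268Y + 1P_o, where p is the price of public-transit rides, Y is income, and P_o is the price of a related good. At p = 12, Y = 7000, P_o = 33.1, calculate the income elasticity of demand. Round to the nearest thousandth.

0.869

At the given point, x = 67 − 5.98(12) + 0.0268(7000) + 1(33.1) = 67 − 71.76 + 187.6 + 33.1 = 215.94.
∂x/∂Y = +0.0268, so E_I = 0.0268·(7000/215.94) ≈ 0.869.
E_I ∈ (0,1): normal good (necessity).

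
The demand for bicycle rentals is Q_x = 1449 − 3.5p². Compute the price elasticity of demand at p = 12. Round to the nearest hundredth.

-1.07

At p = 12, Q_x = 945.
dQ_x/dp = −2·3.5·p = −84.
Point elasticity E = (dQ_x/dp)·(p/Q_x) = -84 × 12/945 ≈ -1.07.
|E| > 1, so demand is elastic at this price.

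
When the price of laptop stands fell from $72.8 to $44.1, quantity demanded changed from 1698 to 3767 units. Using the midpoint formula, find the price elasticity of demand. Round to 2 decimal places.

-1.54

%Δq = (3767 − 1698)/[(1698 + 3767)/2] = 2069/2732.5 ≈ 0.7572.
%ΔP = (44.1 − 72.8)/[(72.8 + 44.1)/2] = -28.7/58.45 ≈ -0.4910.
Arc elasticity E = %Δq/%ΔP ≈ 0.7572/-0.4910 ≈ -1.54.
|E| > 1: demand is elastic over this range.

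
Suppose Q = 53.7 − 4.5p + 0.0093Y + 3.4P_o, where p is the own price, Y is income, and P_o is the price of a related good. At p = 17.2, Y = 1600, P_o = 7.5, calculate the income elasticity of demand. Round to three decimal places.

0.892

First evaluate Q: 53.7 − 4.5(17.2) + 0.0093(1600) + 3.4(7.5) = 53.7 − 77.4 + 14.88 + 25.5 = 16.68.
∂Q/∂Y = +0.0093, so E_I = 0.0093·(1600/16.68) ≈ 0.892.
E_I ∈ (0,1): normal good (necessity).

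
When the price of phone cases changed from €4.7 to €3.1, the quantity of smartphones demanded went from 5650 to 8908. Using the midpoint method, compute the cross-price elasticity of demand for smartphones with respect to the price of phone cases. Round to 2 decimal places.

%ΔQ_x = (8908 − 5650)/[(5650+8908)/2] = 3258/7279 ≈ 0.4476.
%ΔP_y = (3.1 − 4.7)/[(4.7+3.1)/2] ≈ -0.4103.
E_xy = 0.4476/-0.4103 ≈ -1.09.
E_xy < 0, so smartphones and phone cases are complements.

-1.09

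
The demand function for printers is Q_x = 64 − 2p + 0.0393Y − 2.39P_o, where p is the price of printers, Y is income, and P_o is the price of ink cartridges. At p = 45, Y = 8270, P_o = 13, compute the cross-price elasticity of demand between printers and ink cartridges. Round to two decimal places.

Q_x = 64 − 2(45) + 0.0393(8270) − 2.39(13) = 64 − 90 + 325.011 − 31.07 = 267.941.
∂Q_x/∂P_o = −2.39, so E_xy = -2.39·(13/267.941) ≈ -0.12.
E_xy < 0: the goods are complements.

-0.12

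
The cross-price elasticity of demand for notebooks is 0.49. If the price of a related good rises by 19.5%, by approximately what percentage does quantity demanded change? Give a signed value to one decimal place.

%ΔQ ≈ E × %ΔP_y = (0.49) × (19.5%) ≈ 9.6%.

9.6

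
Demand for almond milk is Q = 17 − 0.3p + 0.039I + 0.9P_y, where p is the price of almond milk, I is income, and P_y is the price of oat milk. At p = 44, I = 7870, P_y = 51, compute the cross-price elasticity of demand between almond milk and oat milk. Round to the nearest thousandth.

0.129

Evaluating quantity at (p, I, P_y) gives Q = 17 − 0.3(44) + 0.039(7870) + 0.9(51) = 17 − 13.2 + 306.93 + 45.9 = 356.63.
∂Q/∂P_y = +0.9, so E_xy = 0.9·(51/356.63) ≈ 0.129.
E_xy > 0: the goods are substitutes.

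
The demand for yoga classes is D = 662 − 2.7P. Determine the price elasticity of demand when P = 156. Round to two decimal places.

-1.75

At P = 156, D = 240.8.
dD/dP = −2.7.
Point elasticity E = (dD/dP)·(P/D) = -2.7 × 156/240.8 ≈ -1.75.
|E| > 1, so demand is elastic at this price.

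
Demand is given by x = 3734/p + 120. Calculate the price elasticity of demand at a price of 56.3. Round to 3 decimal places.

At p = 56.3, x = 186.3233.
dx/dp = −3734/p² = −1.178.
Point elasticity E = (dx/dp)·(p/x) = -1.178 × 56.3/186.3233 ≈ -0.356.
|E| < 1, so demand is inelastic at this price.

-0.356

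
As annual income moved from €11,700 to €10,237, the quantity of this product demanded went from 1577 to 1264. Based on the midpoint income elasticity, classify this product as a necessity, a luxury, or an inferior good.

%ΔQ = (1264 − 1577)/[(1577+1264)/2] = -313/1420.5 ≈ -0.2203.
%ΔI = (10,237 − 11,700)/[(11,700+10,237)/2] = -1463/10968.5 ≈ -0.1334.
E_I = %ΔQ/%ΔI ≈ 1.652.
E_I > 1: normal good (luxury).

luxury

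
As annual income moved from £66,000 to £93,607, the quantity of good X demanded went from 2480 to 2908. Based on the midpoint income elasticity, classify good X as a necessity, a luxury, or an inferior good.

necessity

%ΔQ = (2908 − 2480)/[(2480+2908)/2] = 428/2694 ≈ 0.1589.
%ΔM = (93,607 − 66,000)/[(66,000+93,607)/2] = 27607/79803.5 ≈ 0.3459.
E_I = %ΔQ/%ΔM ≈ 0.459.
E_I ∈ (0,1): normal good (necessity).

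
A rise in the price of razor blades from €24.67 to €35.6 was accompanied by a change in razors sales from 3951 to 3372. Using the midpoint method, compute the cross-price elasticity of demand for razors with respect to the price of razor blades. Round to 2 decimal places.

%ΔQ_x = (3372 − 3951)/[(3951+3372)/2] = -579/3661.5 ≈ -0.1581.
%ΔP_y = (35.6 − 24.67)/[(24.67+35.6)/2] ≈ 0.3627.
E_xy = -0.1581/0.3627 ≈ -0.44.
E_xy < 0, so razors and razor blades are complements.

-0.44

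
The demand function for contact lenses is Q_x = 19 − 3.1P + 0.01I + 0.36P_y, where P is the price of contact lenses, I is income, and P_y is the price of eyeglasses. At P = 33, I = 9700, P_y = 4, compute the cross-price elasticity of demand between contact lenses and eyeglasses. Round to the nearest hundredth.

0.10

At the given point, Q_x = 19 − 3.1(33) + 0.01(9700) + 0.36(4) = 19 − 102.3 + 97 + 1.44 = 15.14.
∂Q_x/∂P_y = +0.36, so E_xy = 0.36·(4/15.14) ≈ 0.10.
E_xy > 0: the goods are substitutes.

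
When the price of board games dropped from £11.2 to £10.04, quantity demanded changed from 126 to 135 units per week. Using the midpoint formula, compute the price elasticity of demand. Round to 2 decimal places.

-0.63

%ΔQ = (135 − 126)/[(126 + 135)/2] = 9/130.5 ≈ 0.0690.
%ΔP = (10.04 − 11.2)/[(11.2 + 10.04)/2] = -1.16/10.62 ≈ -0.1092.
Arc elasticity E = %ΔQ/%ΔP ≈ 0.0690/-0.1092 ≈ -0.63.
|E| < 1: demand is inelastic over this range.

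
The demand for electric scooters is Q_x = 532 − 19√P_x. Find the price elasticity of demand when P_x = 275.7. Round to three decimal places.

At P_x = 275.7, Q_x = 216.5199.
dQ_x/dP_x = −19/(2√P_x) = −19/(2·16.6042).
Point elasticity E = (dQ_x/dP_x)·(P_x/Q_x) = -0.5721 × 275.7/216.5199 ≈ -0.729.
|E| < 1, so demand is inelastic at this price.

-0.729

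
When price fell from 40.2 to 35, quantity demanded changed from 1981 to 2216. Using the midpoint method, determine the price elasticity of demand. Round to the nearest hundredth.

-0.81

%ΔQ = (2216 − 1981)/[(1981 + 2216)/2] = 235/2098.5 ≈ 0.1120.
%Δp = (35 − 40.2)/[(40.2 + 35)/2] = -5.2/37.6 ≈ -0.1383.
Arc elasticity E = %ΔQ/%Δp ≈ 0.1120/-0.1383 ≈ -0.81.
|E| < 1: demand is inelastic over this range.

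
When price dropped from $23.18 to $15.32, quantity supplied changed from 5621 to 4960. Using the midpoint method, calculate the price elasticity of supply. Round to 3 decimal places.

%Δq = (4960 − 5621)/[(5621 + 4960)/2] = -661/5290.5 ≈ -0.1249.
%ΔP = (15.32 − 23.18)/[(23.18 + 15.32)/2] = -7.86/19.25 ≈ -0.4083.
Arc elasticity E = %Δq/%ΔP ≈ -0.1249/-0.4083 ≈ 0.306.
|E| < 1: supply is inelastic over this range.

0.306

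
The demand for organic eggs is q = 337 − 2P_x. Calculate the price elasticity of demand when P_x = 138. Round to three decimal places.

At P_x = 138, q = 61.
dq/dP_x = −2.
Point elasticity E = (dq/dP_x)·(P_x/q) = -2 × 138/61 ≈ -4.525.
|E| > 1, so demand is elastic at this price.

-4.525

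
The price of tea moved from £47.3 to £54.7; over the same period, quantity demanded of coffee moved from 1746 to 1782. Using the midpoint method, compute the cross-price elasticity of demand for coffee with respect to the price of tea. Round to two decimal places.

0.14

%ΔQ_x = (1782 − 1746)/[(1746+1782)/2] = 36/1764 ≈ 0.0204.
%ΔP_y = (54.7 − 47.3)/[(47.3+54.7)/2] ≈ 0.1451.
E_xy = 0.0204/0.1451 ≈ 0.14.
E_xy > 0, so coffee and tea are substitutes.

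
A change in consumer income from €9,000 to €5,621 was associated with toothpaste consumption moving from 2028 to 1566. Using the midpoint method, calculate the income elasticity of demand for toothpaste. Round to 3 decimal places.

0.556

%ΔQ = (1566 − 2028)/[(2028+1566)/2] = -462/1797 ≈ -0.2571.
%ΔY = (5,621 − 9,000)/[(9,000+5,621)/2] = -3379/7310.5 ≈ -0.4622.
E_I = %ΔQ/%ΔY ≈ 0.556.
E_I ∈ (0,1): normal good (necessity).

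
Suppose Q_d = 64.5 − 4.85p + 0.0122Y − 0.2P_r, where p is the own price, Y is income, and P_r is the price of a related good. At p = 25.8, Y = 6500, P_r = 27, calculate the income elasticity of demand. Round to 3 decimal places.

5.976

First evaluate Q_d: 64.5 − 4.85(25.8) + 0.0122(6500) − 0.2(27) = 64.5 − 125.13 + 79.3 − 5.4 = 13.27.
∂Q_d/∂Y = +0.0122, so E_I = 0.0122·(6500/13.27) ≈ 5.976.
E_I > 1: normal good (luxury).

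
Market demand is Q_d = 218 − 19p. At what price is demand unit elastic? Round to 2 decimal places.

For linear demand Q_d = a − bp, E = −bp/(a − bp). |E| = 1 ⇒ bp = a − bp ⇒ p = a/(2b).
p = 218/(2·19) ≈ 5.74.

5.74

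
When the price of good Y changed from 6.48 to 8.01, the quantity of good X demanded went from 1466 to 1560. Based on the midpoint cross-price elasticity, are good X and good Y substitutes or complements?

substitutes

%ΔQ_x = (1560 − 1466)/[(1466+1560)/2] = 94/1513 ≈ 0.0621.
%ΔP_y = (8.01 − 6.48)/[(6.48+8.01)/2] ≈ 0.2112.
E_xy = 0.0621/0.2112 ≈ 0.294.
E_xy > 0, so the goods are substitutes.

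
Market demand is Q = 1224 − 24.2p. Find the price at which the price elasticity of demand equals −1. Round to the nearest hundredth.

25.29

For linear demand Q = a − bp, E = −bp/(a − bp). |E| = 1 ⇒ bp = a − bp ⇒ p = a/(2b).
p = 1224/(2·24.2) ≈ 25.29.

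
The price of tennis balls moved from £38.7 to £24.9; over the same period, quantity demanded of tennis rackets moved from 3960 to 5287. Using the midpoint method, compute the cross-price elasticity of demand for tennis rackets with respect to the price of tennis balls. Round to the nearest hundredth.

%ΔQ_x = (5287 − 3960)/[(3960+5287)/2] = 1327/4623.5 ≈ 0.2870.
%ΔP_y = (24.9 − 38.7)/[(38.7+24.9)/2] ≈ -0.4340.
E_xy = 0.2870/-0.4340 ≈ -0.66.
E_xy < 0, so tennis rackets and tennis balls are complements.

-0.66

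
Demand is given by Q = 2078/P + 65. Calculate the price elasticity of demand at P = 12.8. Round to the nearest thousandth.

-0.714

At P = 12.8, Q = 227.3438.
dQ/dP = −2078/P² = −12.6831.
Point elasticity E = (dQ/dP)·(P/Q) = -12.6831 × 12.8/227.3438 ≈ -0.714.
|E| < 1, so demand is inelastic at this price.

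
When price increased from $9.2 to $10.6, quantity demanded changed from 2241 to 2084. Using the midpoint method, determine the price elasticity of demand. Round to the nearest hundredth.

-0.51

%Δq = (2084 − 2241)/[(2241 + 2084)/2] = -157/2162.5 ≈ -0.0726.
%Δp = (10.6 − 9.2)/[(9.2 + 10.6)/2] = 1.4/9.9 ≈ 0.1414.
Arc elasticity E = %Δq/%Δp ≈ -0.0726/0.1414 ≈ -0.51.
|E| < 1: demand is inelastic over this range.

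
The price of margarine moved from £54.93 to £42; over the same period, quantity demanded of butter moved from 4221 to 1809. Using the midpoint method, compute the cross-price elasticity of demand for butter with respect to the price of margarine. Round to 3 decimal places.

2.999

%ΔQ_x = (1809 − 4221)/[(4221+1809)/2] = -2412/3015 ≈ -0.8000.
%ΔP_y = (42 − 54.93)/[(54.93+42)/2] ≈ -0.2668.
E_xy = -0.8000/-0.2668 ≈ 2.999.
E_xy > 0, so butter and margarine are substitutes.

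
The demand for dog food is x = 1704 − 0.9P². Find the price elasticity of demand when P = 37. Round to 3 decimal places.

At P = 37, x = 471.9.
dx/dP = −2·0.9·P = −66.6.
Point elasticity E = (dx/dP)·(P/x) = -66.6 × 37/471.9 ≈ -5.222.
|E| > 1, so demand is elastic at this price.

-5.222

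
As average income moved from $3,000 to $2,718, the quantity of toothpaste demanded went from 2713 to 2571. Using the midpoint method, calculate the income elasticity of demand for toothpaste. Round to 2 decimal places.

%ΔQ = (2571 − 2713)/[(2713+2571)/2] = -142/2642 ≈ -0.0537.
%ΔI = (2,718 − 3,000)/[(3,000+2,718)/2] = -282/2859 ≈ -0.0986.
E_I = %ΔQ/%ΔI ≈ 0.54.
E_I ∈ (0,1): normal good (necessity).

0.54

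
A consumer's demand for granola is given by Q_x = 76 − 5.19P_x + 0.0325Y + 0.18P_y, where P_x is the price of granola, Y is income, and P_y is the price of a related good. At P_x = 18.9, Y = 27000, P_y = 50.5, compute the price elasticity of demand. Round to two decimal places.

-0.11

Evaluating quantity at (P_x, Y, P_y) gives Q_x = 76 − 5.19(18.9) + 0.0325(27000) + 0.18(50.5) = 76 − 98.091 + 877.5 + 9.09 = 864.499.
∂Q_x/∂P_x = −5.19, so E_p = (−5.19)·(18.9/864.499) ≈ -0.11.
|E_p| < 1: demand is inelastic.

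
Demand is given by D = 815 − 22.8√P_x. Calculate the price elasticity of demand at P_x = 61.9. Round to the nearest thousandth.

-0.141

At P_x = 61.9, D = 635.6175.
dD/dP_x = −22.8/(2√P_x) = −22.8/(2·7.8677).
Point elasticity E = (dD/dP_x)·(P_x/D) = -1.449 × 61.9/635.6175 ≈ -0.141.
|E| < 1, so demand is inelastic at this price.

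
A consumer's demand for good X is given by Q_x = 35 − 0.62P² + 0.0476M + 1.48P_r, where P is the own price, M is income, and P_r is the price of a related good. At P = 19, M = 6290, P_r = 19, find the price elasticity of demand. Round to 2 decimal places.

At the given point, Q_x = 35 − 0.62(19)² + 0.0476(6290) + 1.48(19) = 35 − 223.82 + 299.404 + 28.12 = 138.704.
∂Q_x/∂P = −2·0.62·P = -23.56, so E_p = -23.56·(19/138.704) ≈ -3.23.
|E_p| > 1: demand is elastic.

-3.23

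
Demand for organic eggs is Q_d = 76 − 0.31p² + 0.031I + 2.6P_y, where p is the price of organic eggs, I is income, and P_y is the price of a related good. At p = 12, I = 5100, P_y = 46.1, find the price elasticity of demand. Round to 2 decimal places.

First evaluate Q_d: 76 − 0.31(12)² + 0.031(5100) + 2.6(46.1) = 76 − 44.64 + 158.1 + 119.86 = 309.32.
∂Q_d/∂p = −2·0.31·p = -7.44, so E_p = -7.44·(12/309.32) ≈ -0.29.
|E_p| < 1: demand is inelastic.

-0.29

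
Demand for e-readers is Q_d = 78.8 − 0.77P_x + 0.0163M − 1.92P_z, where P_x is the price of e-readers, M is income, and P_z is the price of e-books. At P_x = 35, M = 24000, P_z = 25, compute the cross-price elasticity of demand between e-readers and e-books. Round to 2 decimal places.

At the given point, Q_d = 78.8 − 0.77(35) + 0.0163(24000) − 1.92(25) = 78.8 − 26.95 + 391.2 − 48 = 395.05.
∂Q_d/∂P_z = −1.92, so E_xy = -1.92·(25/395.05) ≈ -0.12.
E_xy < 0: the goods are complements.

-0.12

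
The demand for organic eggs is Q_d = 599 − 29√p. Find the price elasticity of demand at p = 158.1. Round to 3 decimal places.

At p = 158.1, Q_d = 234.3603.
dQ_d/dp = −29/(2√p) = −29/(2·12.5738).
Point elasticity E = (dQ_d/dp)·(p/Q_d) = -1.1532 × 158.1/234.3603 ≈ -0.778.
|E| < 1, so demand is inelastic at this price.

-0.778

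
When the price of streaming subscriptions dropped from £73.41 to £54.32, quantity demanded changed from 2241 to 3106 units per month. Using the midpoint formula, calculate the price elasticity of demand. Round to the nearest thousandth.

-1.082

%Δq = (3106 − 2241)/[(2241 + 3106)/2] = 865/2673.5 ≈ 0.3235.
%Δp = (54.32 − 73.41)/[(73.41 + 54.32)/2] = -19.09/63.865 ≈ -0.2989.
Arc elasticity E = %Δq/%Δp ≈ 0.3235/-0.2989 ≈ -1.082.
|E| > 1: demand is elastic over this range.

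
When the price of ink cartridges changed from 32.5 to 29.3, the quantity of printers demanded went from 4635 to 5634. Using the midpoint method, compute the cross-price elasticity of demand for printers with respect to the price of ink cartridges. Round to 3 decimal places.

%ΔQ_x = (5634 − 4635)/[(4635+5634)/2] = 999/5134.5 ≈ 0.1946.
%ΔP_y = (29.3 − 32.5)/[(32.5+29.3)/2] ≈ -0.1036.
E_xy = 0.1946/-0.1036 ≈ -1.879.
E_xy < 0, so printers and ink cartridges are complements.

-1.879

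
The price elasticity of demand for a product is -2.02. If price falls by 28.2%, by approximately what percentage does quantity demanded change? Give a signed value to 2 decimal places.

%ΔQ ≈ E × %ΔP = (-2.02) × (-28.2%) ≈ 56.96%.

56.96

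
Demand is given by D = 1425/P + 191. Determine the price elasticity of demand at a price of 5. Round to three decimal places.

At P = 5, D = 476.
dD/dP = −1425/P² = −57.
Point elasticity E = (dD/dP)·(P/D) = -57 × 5/476 ≈ -0.599.
|E| < 1, so demand is inelastic at this price.

-0.599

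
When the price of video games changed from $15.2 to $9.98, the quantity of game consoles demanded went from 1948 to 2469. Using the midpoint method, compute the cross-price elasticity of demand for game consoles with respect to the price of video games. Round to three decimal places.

-0.569

%ΔQ_x = (2469 − 1948)/[(1948+2469)/2] = 521/2208.5 ≈ 0.2359.
%ΔP_y = (9.98 − 15.2)/[(15.2+9.98)/2] ≈ -0.4146.
E_xy = 0.2359/-0.4146 ≈ -0.569.
E_xy < 0, so game consoles and video games are complements.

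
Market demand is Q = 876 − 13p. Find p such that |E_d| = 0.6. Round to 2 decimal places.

Set −bp/(a − bp) = −0.6 ⇒ bp = 0.6(a − bp) ⇒ bp(1+0.6) = 0.6·a.
p = 0.6·876/(13·1.6) ≈ 25.27.

25.27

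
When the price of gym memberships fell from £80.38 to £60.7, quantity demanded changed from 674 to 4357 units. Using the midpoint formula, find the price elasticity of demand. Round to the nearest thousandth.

-5.248

%Δq = (4357 − 674)/[(674 + 4357)/2] = 3683/2515.5 ≈ 1.4641.
%ΔP = (60.7 − 80.38)/[(80.38 + 60.7)/2] = -19.68/70.54 ≈ -0.2790.
Arc elasticity E = %Δq/%ΔP ≈ 1.4641/-0.2790 ≈ -5.248.
|E| > 1: demand is elastic over this range.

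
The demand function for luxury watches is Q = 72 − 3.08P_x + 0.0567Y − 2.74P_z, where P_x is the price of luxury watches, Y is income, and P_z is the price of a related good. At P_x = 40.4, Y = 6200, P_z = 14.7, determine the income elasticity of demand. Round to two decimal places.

1.36

Evaluating quantity at (P_x, Y, P_z) gives Q = 72 − 3.08(40.4) + 0.0567(6200) − 2.74(14.7) = 72 − 124.432 + 351.54 − 40.278 = 258.83.
∂Q/∂Y = +0.0567, so E_I = 0.0567·(6200/258.83) ≈ 1.36.
E_I > 1: normal good (luxury).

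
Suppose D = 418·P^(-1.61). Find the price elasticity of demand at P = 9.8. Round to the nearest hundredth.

-1.61

For a Cobb–Douglas (constant-elasticity) form D = A·P^α·…, the elasticity with respect to P equals the exponent α at every point.
Here the exponent on P is -1.61, so the price elasticity of demand is -1.61.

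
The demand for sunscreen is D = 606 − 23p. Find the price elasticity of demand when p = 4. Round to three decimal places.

-0.179

At p = 4, D = 514.
dD/dp = −23.
Point elasticity E = (dD/dp)·(p/D) = -23 × 4/514 ≈ -0.179.
|E| < 1, so demand is inelastic at this price.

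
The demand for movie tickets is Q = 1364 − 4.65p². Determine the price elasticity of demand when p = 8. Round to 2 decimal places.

-0.56

At p = 8, Q = 1066.4.
dQ/dp = −2·4.65·p = −74.4.
Point elasticity E = (dQ/dp)·(p/Q) = -74.4 × 8/1066.4 ≈ -0.56.
|E| < 1, so demand is inelastic at this price.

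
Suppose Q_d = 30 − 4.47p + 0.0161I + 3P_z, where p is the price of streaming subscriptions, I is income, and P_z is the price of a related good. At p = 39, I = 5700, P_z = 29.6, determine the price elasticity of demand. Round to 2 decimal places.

At the given point, Q_d = 30 − 4.47(39) + 0.0161(5700) + 3(29.6) = 30 − 174.33 + 91.77 + 88.8 = 36.24.
∂Q_d/∂p = −4.47, so E_p = (−4.47)·(39/36.24) ≈ -4.81.
|E_p| > 1: demand is elastic.

-4.81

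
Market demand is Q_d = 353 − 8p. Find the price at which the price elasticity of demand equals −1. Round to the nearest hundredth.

22.06

For linear demand Q_d = a − bp, E = −bp/(a − bp). |E| = 1 ⇒ bp = a − bp ⇒ p = a/(2b).
p = 353/(2·8) ≈ 22.06.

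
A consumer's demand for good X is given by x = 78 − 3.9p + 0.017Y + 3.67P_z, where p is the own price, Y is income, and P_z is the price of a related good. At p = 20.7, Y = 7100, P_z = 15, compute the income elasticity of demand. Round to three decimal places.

0.698

At the given point, x = 78 − 3.9(20.7) + 0.017(7100) + 3.67(15) = 78 − 80.73 + 120.7 + 55.05 = 173.02.
∂x/∂Y = +0.017, so E_I = 0.017·(7100/173.02) ≈ 0.698.
E_I ∈ (0,1): normal good (necessity).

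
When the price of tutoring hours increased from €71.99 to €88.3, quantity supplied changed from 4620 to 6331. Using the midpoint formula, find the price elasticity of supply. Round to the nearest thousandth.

%ΔQ = (6331 − 4620)/[(4620 + 6331)/2] = 1711/5475.5 ≈ 0.3125.
%ΔP = (88.3 − 71.99)/[(71.99 + 88.3)/2] = 16.31/80.145 ≈ 0.2035.
Arc elasticity E = %ΔQ/%ΔP ≈ 0.3125/0.2035 ≈ 1.535.
|E| > 1: supply is elastic over this range.

1.535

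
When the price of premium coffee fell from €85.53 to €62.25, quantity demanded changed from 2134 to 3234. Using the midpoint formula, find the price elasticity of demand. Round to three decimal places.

%Δq = (3234 − 2134)/[(2134 + 3234)/2] = 1100/2684 ≈ 0.4098.
%Δp = (62.25 − 85.53)/[(85.53 + 62.25)/2] = -23.28/73.89 ≈ -0.3151.
Arc elasticity E = %Δq/%Δp ≈ 0.4098/-0.3151 ≈ -1.301.
|E| > 1: demand is elastic over this range.

-1.301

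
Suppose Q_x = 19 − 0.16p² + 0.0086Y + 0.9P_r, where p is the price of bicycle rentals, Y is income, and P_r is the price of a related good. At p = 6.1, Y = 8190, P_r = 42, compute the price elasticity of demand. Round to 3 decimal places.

-0.098

Substituting, Q_x = 19 − 0.16(6.1)² + 0.0086(8190) + 0.9(42) = 19 − 5.9536 + 70.434 + 37.8 = 121.2804.
∂Q_x/∂p = −2·0.16·p = -1.952, so E_p = -1.952·(6.1/121.2804) ≈ -0.098.
|E_p| < 1: demand is inelastic.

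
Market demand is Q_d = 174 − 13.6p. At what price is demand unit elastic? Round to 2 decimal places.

6.40

For linear demand Q_d = a − bp, E = −bp/(a − bp). |E| = 1 ⇒ bp = a − bp ⇒ p = a/(2b).
p = 174/(2·13.6) ≈ 6.40.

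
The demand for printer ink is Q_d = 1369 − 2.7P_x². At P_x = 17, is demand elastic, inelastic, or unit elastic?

At P_x = 17, Q_d = 588.7.
dQ_d/dP_x = −2·2.7·P_x = −91.8.
Point elasticity E = (dQ_d/dP_x)·(P_x/Q_d) = -91.8 × 17/588.7 ≈ -2.651.
|E| ≈ 2.651 > 1, so demand is elastic.

elastic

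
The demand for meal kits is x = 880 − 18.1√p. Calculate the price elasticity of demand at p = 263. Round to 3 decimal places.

At p = 263, x = 586.4673.
dx/dp = −18.1/(2√p) = −18.1/(2·16.2173).
Point elasticity E = (dx/dp)·(p/x) = -0.558 × 263/586.4673 ≈ -0.250.
|E| < 1, so demand is inelastic at this price.

-0.250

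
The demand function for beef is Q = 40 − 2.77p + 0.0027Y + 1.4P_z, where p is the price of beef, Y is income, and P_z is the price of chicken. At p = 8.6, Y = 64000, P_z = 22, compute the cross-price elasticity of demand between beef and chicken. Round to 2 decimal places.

First evaluate Q: 40 − 2.77(8.6) + 0.0027(64000) + 1.4(22) = 40 − 23.822 + 172.8 + 30.8 = 219.778.
∂Q/∂P_z = +1.4, so E_xy = 1.4·(22/219.778) ≈ 0.14.
E_xy > 0: the goods are substitutes.

0.14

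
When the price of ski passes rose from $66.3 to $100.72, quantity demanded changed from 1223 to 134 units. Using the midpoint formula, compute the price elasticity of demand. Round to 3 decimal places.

-3.894

%ΔQ = (134 − 1223)/[(1223 + 134)/2] = -1089/678.5 ≈ -1.6050.
%Δp = (100.72 − 66.3)/[(66.3 + 100.72)/2] = 34.42/83.51 ≈ 0.4122.
Arc elasticity E = %ΔQ/%Δp ≈ -1.6050/0.4122 ≈ -3.894.
|E| > 1: demand is elastic over this range.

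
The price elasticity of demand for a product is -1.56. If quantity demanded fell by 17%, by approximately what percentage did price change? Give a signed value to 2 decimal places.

10.90

%ΔQ ≈ E × %ΔP ⇒ %ΔP = %ΔQ / E = (-17%)/(-1.56) ≈ 10.90%.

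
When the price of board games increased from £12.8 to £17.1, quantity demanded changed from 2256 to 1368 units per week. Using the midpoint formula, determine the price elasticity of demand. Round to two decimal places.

%ΔQ = (1368 − 2256)/[(2256 + 1368)/2] = -888/1812 ≈ -0.4901.
%ΔP = (17.1 − 12.8)/[(12.8 + 17.1)/2] = 4.3/14.95 ≈ 0.2876.
Arc elasticity E = %ΔQ/%ΔP ≈ -0.4901/0.2876 ≈ -1.70.
|E| > 1: demand is elastic over this range.

-1.70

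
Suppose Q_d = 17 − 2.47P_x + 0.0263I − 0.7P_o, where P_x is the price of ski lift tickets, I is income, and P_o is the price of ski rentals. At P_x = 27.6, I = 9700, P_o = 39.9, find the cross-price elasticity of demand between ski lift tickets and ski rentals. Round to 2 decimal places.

Q_d = 17 − 2.47(27.6) + 0.0263(9700) − 0.7(39.9) = 17 − 68.172 + 255.11 − 27.93 = 176.008.
∂Q_d/∂P_o = −0.7, so E_xy = -0.7·(39.9/176.008) ≈ -0.16.
E_xy < 0: the goods are complements.

-0.16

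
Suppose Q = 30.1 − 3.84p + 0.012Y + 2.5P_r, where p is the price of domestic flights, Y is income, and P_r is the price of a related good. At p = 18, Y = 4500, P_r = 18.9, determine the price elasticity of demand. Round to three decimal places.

-1.111

Substituting, Q = 30.1 − 3.84(18) + 0.012(4500) + 2.5(18.9) = 30.1 − 69.12 + 54 + 47.25 = 62.23.
∂Q/∂p = −3.84, so E_p = (−3.84)·(18/62.23) ≈ -1.111.
|E_p| > 1: demand is elastic.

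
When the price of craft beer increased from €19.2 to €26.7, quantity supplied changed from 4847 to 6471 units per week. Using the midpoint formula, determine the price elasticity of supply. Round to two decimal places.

%ΔQ = (6471 − 4847)/[(4847 + 6471)/2] = 1624/5659 ≈ 0.2870.
%ΔP = (26.7 − 19.2)/[(19.2 + 26.7)/2] = 7.5/22.95 ≈ 0.3268.
Arc elasticity E = %ΔQ/%ΔP ≈ 0.2870/0.3268 ≈ 0.88.
|E| < 1: supply is inelastic over this range.

0.88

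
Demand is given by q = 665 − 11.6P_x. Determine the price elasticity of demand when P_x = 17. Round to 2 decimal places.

-0.42

At P_x = 17, q = 467.8.
dq/dP_x = −11.6.
Point elasticity E = (dq/dP_x)·(P_x/q) = -11.6 × 17/467.8 ≈ -0.42.
|E| < 1, so demand is inelastic at this price.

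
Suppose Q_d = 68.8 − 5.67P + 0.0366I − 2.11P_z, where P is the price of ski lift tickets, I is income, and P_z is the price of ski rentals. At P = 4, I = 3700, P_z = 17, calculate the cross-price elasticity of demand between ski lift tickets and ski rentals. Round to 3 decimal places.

-0.246

Q_d = 68.8 − 5.67(4) + 0.0366(3700) − 2.11(17) = 68.8 − 22.68 + 135.42 − 35.87 = 145.67.
∂Q_d/∂P_z = −2.11, so E_xy = -2.11·(17/145.67) ≈ -0.246.
E_xy < 0: the goods are complements.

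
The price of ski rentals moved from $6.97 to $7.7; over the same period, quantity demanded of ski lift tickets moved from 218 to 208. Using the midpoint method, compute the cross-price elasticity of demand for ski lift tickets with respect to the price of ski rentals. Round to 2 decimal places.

-0.47

%ΔQ_x = (208 − 218)/[(218+208)/2] = -10/213 ≈ -0.0469.
%ΔP_y = (7.7 − 6.97)/[(6.97+7.7)/2] ≈ 0.0995.
E_xy = -0.0469/0.0995 ≈ -0.47.
E_xy < 0, so ski lift tickets and ski rentals are complements.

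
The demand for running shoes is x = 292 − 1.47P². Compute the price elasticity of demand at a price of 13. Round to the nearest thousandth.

At P = 13, x = 43.57.
dx/dP = −2·1.47·P = −38.22.
Point elasticity E = (dx/dP)·(P/x) = -38.22 × 13/43.57 ≈ -11.404.
|E| > 1, so demand is elastic at this price.

-11.404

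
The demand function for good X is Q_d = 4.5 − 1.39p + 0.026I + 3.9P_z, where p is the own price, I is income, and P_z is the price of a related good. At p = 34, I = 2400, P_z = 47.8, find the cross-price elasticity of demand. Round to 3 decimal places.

At the given point, Q_d = 4.5 − 1.39(34) + 0.026(2400) + 3.9(47.8) = 4.5 − 47.26 + 62.4 + 186.42 = 206.06.
∂Q_d/∂P_z = +3.9, so E_xy = 3.9·(47.8/206.06) ≈ 0.905.
E_xy > 0: the goods are substitutes.

0.905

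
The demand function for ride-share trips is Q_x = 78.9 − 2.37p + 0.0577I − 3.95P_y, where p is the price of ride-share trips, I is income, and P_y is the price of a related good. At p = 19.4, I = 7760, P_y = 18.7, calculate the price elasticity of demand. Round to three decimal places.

First evaluate Q_x: 78.9 − 2.37(19.4) + 0.0577(7760) − 3.95(18.7) = 78.9 − 45.978 + 447.752 − 73.865 = 406.809.
∂Q_x/∂p = −2.37, so E_p = (−2.37)·(19.4/406.809) ≈ -0.113.
|E_p| < 1: demand is inelastic.

-0.113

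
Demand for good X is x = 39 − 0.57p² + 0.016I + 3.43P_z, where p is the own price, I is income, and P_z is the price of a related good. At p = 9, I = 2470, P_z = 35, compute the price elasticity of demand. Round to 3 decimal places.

-0.606

Evaluating quantity at (p, I, P_z) gives x = 39 − 0.57(9)² + 0.016(2470) + 3.43(35) = 39 − 46.17 + 39.52 + 120.05 = 152.4.
∂x/∂p = −2·0.57·p = -10.26, so E_p = -10.26·(9/152.4) ≈ -0.606.
|E_p| < 1: demand is inelastic.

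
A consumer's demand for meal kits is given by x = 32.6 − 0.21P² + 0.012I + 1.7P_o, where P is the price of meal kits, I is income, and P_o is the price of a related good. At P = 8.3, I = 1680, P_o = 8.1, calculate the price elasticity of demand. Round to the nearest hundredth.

-0.56

At the given point, x = 32.6 − 0.21(8.3)² + 0.012(1680) + 1.7(8.1) = 32.6 − 14.4669 + 20.16 + 13.77 = 52.0631.
∂x/∂P = −2·0.21·P = -3.486, so E_p = -3.486·(8.3/52.0631) ≈ -0.56.
|E_p| < 1: demand is inelastic.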